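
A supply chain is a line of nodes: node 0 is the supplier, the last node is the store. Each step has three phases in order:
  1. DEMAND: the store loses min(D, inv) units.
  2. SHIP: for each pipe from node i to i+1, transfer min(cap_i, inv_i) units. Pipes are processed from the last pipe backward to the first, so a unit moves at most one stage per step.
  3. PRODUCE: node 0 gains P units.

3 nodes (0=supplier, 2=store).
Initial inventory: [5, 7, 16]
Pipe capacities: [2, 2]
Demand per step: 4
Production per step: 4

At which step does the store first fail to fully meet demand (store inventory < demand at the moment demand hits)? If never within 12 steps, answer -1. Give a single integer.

Step 1: demand=4,sold=4 ship[1->2]=2 ship[0->1]=2 prod=4 -> [7 7 14]
Step 2: demand=4,sold=4 ship[1->2]=2 ship[0->1]=2 prod=4 -> [9 7 12]
Step 3: demand=4,sold=4 ship[1->2]=2 ship[0->1]=2 prod=4 -> [11 7 10]
Step 4: demand=4,sold=4 ship[1->2]=2 ship[0->1]=2 prod=4 -> [13 7 8]
Step 5: demand=4,sold=4 ship[1->2]=2 ship[0->1]=2 prod=4 -> [15 7 6]
Step 6: demand=4,sold=4 ship[1->2]=2 ship[0->1]=2 prod=4 -> [17 7 4]
Step 7: demand=4,sold=4 ship[1->2]=2 ship[0->1]=2 prod=4 -> [19 7 2]
Step 8: demand=4,sold=2 ship[1->2]=2 ship[0->1]=2 prod=4 -> [21 7 2]
Step 9: demand=4,sold=2 ship[1->2]=2 ship[0->1]=2 prod=4 -> [23 7 2]
Step 10: demand=4,sold=2 ship[1->2]=2 ship[0->1]=2 prod=4 -> [25 7 2]
Step 11: demand=4,sold=2 ship[1->2]=2 ship[0->1]=2 prod=4 -> [27 7 2]
Step 12: demand=4,sold=2 ship[1->2]=2 ship[0->1]=2 prod=4 -> [29 7 2]
First stockout at step 8

8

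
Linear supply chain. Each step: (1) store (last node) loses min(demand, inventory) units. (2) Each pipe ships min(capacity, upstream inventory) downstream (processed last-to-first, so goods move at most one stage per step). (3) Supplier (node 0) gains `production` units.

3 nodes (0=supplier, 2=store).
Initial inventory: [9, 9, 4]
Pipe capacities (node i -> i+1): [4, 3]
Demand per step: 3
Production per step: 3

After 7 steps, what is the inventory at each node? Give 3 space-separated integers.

Step 1: demand=3,sold=3 ship[1->2]=3 ship[0->1]=4 prod=3 -> inv=[8 10 4]
Step 2: demand=3,sold=3 ship[1->2]=3 ship[0->1]=4 prod=3 -> inv=[7 11 4]
Step 3: demand=3,sold=3 ship[1->2]=3 ship[0->1]=4 prod=3 -> inv=[6 12 4]
Step 4: demand=3,sold=3 ship[1->2]=3 ship[0->1]=4 prod=3 -> inv=[5 13 4]
Step 5: demand=3,sold=3 ship[1->2]=3 ship[0->1]=4 prod=3 -> inv=[4 14 4]
Step 6: demand=3,sold=3 ship[1->2]=3 ship[0->1]=4 prod=3 -> inv=[3 15 4]
Step 7: demand=3,sold=3 ship[1->2]=3 ship[0->1]=3 prod=3 -> inv=[3 15 4]

3 15 4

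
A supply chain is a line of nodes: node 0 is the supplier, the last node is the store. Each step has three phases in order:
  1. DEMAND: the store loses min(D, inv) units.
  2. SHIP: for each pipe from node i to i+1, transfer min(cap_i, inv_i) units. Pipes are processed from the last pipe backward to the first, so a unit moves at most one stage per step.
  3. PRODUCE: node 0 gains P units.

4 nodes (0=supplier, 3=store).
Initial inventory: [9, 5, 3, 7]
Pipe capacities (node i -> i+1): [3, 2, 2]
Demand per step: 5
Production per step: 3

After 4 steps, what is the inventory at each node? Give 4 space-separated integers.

Step 1: demand=5,sold=5 ship[2->3]=2 ship[1->2]=2 ship[0->1]=3 prod=3 -> inv=[9 6 3 4]
Step 2: demand=5,sold=4 ship[2->3]=2 ship[1->2]=2 ship[0->1]=3 prod=3 -> inv=[9 7 3 2]
Step 3: demand=5,sold=2 ship[2->3]=2 ship[1->2]=2 ship[0->1]=3 prod=3 -> inv=[9 8 3 2]
Step 4: demand=5,sold=2 ship[2->3]=2 ship[1->2]=2 ship[0->1]=3 prod=3 -> inv=[9 9 3 2]

9 9 3 2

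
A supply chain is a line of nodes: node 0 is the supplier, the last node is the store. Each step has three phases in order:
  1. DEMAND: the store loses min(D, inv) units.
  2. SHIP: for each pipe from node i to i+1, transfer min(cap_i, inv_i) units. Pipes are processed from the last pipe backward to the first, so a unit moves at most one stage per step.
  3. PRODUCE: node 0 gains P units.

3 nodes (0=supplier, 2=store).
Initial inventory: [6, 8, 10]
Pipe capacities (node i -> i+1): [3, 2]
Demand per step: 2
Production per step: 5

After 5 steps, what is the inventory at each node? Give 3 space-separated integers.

Step 1: demand=2,sold=2 ship[1->2]=2 ship[0->1]=3 prod=5 -> inv=[8 9 10]
Step 2: demand=2,sold=2 ship[1->2]=2 ship[0->1]=3 prod=5 -> inv=[10 10 10]
Step 3: demand=2,sold=2 ship[1->2]=2 ship[0->1]=3 prod=5 -> inv=[12 11 10]
Step 4: demand=2,sold=2 ship[1->2]=2 ship[0->1]=3 prod=5 -> inv=[14 12 10]
Step 5: demand=2,sold=2 ship[1->2]=2 ship[0->1]=3 prod=5 -> inv=[16 13 10]

16 13 10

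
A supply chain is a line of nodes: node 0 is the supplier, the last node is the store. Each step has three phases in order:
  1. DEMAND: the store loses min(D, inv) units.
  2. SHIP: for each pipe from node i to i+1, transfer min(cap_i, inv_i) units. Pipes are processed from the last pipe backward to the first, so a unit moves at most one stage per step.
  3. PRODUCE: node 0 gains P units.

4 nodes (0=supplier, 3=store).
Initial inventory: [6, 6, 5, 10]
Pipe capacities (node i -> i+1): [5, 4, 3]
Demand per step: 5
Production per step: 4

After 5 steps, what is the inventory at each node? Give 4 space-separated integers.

Step 1: demand=5,sold=5 ship[2->3]=3 ship[1->2]=4 ship[0->1]=5 prod=4 -> inv=[5 7 6 8]
Step 2: demand=5,sold=5 ship[2->3]=3 ship[1->2]=4 ship[0->1]=5 prod=4 -> inv=[4 8 7 6]
Step 3: demand=5,sold=5 ship[2->3]=3 ship[1->2]=4 ship[0->1]=4 prod=4 -> inv=[4 8 8 4]
Step 4: demand=5,sold=4 ship[2->3]=3 ship[1->2]=4 ship[0->1]=4 prod=4 -> inv=[4 8 9 3]
Step 5: demand=5,sold=3 ship[2->3]=3 ship[1->2]=4 ship[0->1]=4 prod=4 -> inv=[4 8 10 3]

4 8 10 3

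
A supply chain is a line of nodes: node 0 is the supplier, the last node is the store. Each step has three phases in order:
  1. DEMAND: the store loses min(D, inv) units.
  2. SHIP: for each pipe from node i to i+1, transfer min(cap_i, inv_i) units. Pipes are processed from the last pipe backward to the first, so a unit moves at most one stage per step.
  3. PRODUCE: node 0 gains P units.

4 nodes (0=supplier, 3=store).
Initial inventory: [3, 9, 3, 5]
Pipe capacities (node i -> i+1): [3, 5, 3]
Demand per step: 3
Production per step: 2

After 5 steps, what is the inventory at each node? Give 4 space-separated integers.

Step 1: demand=3,sold=3 ship[2->3]=3 ship[1->2]=5 ship[0->1]=3 prod=2 -> inv=[2 7 5 5]
Step 2: demand=3,sold=3 ship[2->3]=3 ship[1->2]=5 ship[0->1]=2 prod=2 -> inv=[2 4 7 5]
Step 3: demand=3,sold=3 ship[2->3]=3 ship[1->2]=4 ship[0->1]=2 prod=2 -> inv=[2 2 8 5]
Step 4: demand=3,sold=3 ship[2->3]=3 ship[1->2]=2 ship[0->1]=2 prod=2 -> inv=[2 2 7 5]
Step 5: demand=3,sold=3 ship[2->3]=3 ship[1->2]=2 ship[0->1]=2 prod=2 -> inv=[2 2 6 5]

2 2 6 5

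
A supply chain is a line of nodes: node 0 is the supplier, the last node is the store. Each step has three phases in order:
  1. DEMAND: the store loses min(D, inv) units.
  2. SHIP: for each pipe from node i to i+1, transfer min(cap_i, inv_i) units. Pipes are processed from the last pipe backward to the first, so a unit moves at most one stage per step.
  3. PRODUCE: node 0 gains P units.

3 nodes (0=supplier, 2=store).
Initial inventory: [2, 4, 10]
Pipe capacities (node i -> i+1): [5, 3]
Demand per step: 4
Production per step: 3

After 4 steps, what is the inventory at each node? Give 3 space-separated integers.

Step 1: demand=4,sold=4 ship[1->2]=3 ship[0->1]=2 prod=3 -> inv=[3 3 9]
Step 2: demand=4,sold=4 ship[1->2]=3 ship[0->1]=3 prod=3 -> inv=[3 3 8]
Step 3: demand=4,sold=4 ship[1->2]=3 ship[0->1]=3 prod=3 -> inv=[3 3 7]
Step 4: demand=4,sold=4 ship[1->2]=3 ship[0->1]=3 prod=3 -> inv=[3 3 6]

3 3 6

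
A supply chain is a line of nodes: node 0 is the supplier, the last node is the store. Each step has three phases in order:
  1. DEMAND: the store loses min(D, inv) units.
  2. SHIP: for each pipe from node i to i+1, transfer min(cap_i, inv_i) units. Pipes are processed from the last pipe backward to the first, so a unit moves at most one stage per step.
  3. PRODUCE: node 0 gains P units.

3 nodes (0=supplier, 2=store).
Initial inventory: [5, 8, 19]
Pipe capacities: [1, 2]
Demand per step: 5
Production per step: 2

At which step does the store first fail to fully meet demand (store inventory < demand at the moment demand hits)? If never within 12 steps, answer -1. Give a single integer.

Step 1: demand=5,sold=5 ship[1->2]=2 ship[0->1]=1 prod=2 -> [6 7 16]
Step 2: demand=5,sold=5 ship[1->2]=2 ship[0->1]=1 prod=2 -> [7 6 13]
Step 3: demand=5,sold=5 ship[1->2]=2 ship[0->1]=1 prod=2 -> [8 5 10]
Step 4: demand=5,sold=5 ship[1->2]=2 ship[0->1]=1 prod=2 -> [9 4 7]
Step 5: demand=5,sold=5 ship[1->2]=2 ship[0->1]=1 prod=2 -> [10 3 4]
Step 6: demand=5,sold=4 ship[1->2]=2 ship[0->1]=1 prod=2 -> [11 2 2]
Step 7: demand=5,sold=2 ship[1->2]=2 ship[0->1]=1 prod=2 -> [12 1 2]
Step 8: demand=5,sold=2 ship[1->2]=1 ship[0->1]=1 prod=2 -> [13 1 1]
Step 9: demand=5,sold=1 ship[1->2]=1 ship[0->1]=1 prod=2 -> [14 1 1]
Step 10: demand=5,sold=1 ship[1->2]=1 ship[0->1]=1 prod=2 -> [15 1 1]
Step 11: demand=5,sold=1 ship[1->2]=1 ship[0->1]=1 prod=2 -> [16 1 1]
Step 12: demand=5,sold=1 ship[1->2]=1 ship[0->1]=1 prod=2 -> [17 1 1]
First stockout at step 6

6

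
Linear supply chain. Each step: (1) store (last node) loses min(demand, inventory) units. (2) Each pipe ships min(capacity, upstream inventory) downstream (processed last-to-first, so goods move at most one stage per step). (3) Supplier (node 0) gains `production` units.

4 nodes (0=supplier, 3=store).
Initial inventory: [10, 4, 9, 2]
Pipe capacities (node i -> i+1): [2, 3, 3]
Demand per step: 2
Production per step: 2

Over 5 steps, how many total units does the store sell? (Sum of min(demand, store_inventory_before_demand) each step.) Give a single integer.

Answer: 10

Derivation:
Step 1: sold=2 (running total=2) -> [10 3 9 3]
Step 2: sold=2 (running total=4) -> [10 2 9 4]
Step 3: sold=2 (running total=6) -> [10 2 8 5]
Step 4: sold=2 (running total=8) -> [10 2 7 6]
Step 5: sold=2 (running total=10) -> [10 2 6 7]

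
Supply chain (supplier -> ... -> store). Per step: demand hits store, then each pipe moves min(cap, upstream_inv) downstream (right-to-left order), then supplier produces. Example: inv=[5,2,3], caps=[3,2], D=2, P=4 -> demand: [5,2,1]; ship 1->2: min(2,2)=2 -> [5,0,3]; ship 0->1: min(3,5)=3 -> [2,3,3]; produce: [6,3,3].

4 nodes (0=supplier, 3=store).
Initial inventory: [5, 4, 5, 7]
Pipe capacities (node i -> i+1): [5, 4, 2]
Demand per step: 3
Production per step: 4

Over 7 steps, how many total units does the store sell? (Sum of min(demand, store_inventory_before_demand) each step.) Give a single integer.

Answer: 19

Derivation:
Step 1: sold=3 (running total=3) -> [4 5 7 6]
Step 2: sold=3 (running total=6) -> [4 5 9 5]
Step 3: sold=3 (running total=9) -> [4 5 11 4]
Step 4: sold=3 (running total=12) -> [4 5 13 3]
Step 5: sold=3 (running total=15) -> [4 5 15 2]
Step 6: sold=2 (running total=17) -> [4 5 17 2]
Step 7: sold=2 (running total=19) -> [4 5 19 2]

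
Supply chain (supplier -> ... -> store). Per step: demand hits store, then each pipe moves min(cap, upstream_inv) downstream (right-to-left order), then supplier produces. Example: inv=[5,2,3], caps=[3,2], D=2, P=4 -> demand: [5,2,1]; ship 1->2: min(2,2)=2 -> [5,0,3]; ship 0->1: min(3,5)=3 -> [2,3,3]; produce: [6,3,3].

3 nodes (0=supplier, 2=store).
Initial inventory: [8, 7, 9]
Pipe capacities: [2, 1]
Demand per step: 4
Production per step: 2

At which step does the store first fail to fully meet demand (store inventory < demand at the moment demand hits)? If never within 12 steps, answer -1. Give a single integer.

Step 1: demand=4,sold=4 ship[1->2]=1 ship[0->1]=2 prod=2 -> [8 8 6]
Step 2: demand=4,sold=4 ship[1->2]=1 ship[0->1]=2 prod=2 -> [8 9 3]
Step 3: demand=4,sold=3 ship[1->2]=1 ship[0->1]=2 prod=2 -> [8 10 1]
Step 4: demand=4,sold=1 ship[1->2]=1 ship[0->1]=2 prod=2 -> [8 11 1]
Step 5: demand=4,sold=1 ship[1->2]=1 ship[0->1]=2 prod=2 -> [8 12 1]
Step 6: demand=4,sold=1 ship[1->2]=1 ship[0->1]=2 prod=2 -> [8 13 1]
Step 7: demand=4,sold=1 ship[1->2]=1 ship[0->1]=2 prod=2 -> [8 14 1]
Step 8: demand=4,sold=1 ship[1->2]=1 ship[0->1]=2 prod=2 -> [8 15 1]
Step 9: demand=4,sold=1 ship[1->2]=1 ship[0->1]=2 prod=2 -> [8 16 1]
Step 10: demand=4,sold=1 ship[1->2]=1 ship[0->1]=2 prod=2 -> [8 17 1]
Step 11: demand=4,sold=1 ship[1->2]=1 ship[0->1]=2 prod=2 -> [8 18 1]
Step 12: demand=4,sold=1 ship[1->2]=1 ship[0->1]=2 prod=2 -> [8 19 1]
First stockout at step 3

3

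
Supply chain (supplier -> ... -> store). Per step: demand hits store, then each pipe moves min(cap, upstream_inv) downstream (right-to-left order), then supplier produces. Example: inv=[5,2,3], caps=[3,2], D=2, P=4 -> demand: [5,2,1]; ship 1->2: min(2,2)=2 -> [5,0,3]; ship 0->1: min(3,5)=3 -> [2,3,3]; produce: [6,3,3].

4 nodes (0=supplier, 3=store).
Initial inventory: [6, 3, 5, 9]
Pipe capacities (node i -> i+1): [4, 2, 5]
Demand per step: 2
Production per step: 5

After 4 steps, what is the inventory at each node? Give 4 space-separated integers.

Step 1: demand=2,sold=2 ship[2->3]=5 ship[1->2]=2 ship[0->1]=4 prod=5 -> inv=[7 5 2 12]
Step 2: demand=2,sold=2 ship[2->3]=2 ship[1->2]=2 ship[0->1]=4 prod=5 -> inv=[8 7 2 12]
Step 3: demand=2,sold=2 ship[2->3]=2 ship[1->2]=2 ship[0->1]=4 prod=5 -> inv=[9 9 2 12]
Step 4: demand=2,sold=2 ship[2->3]=2 ship[1->2]=2 ship[0->1]=4 prod=5 -> inv=[10 11 2 12]

10 11 2 12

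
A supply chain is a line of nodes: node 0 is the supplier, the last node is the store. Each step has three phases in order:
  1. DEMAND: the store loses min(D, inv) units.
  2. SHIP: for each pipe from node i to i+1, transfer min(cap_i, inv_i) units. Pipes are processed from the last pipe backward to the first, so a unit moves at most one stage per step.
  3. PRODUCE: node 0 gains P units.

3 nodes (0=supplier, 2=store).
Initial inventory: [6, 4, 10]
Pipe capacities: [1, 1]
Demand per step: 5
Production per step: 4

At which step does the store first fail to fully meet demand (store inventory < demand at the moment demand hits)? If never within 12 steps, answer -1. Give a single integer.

Step 1: demand=5,sold=5 ship[1->2]=1 ship[0->1]=1 prod=4 -> [9 4 6]
Step 2: demand=5,sold=5 ship[1->2]=1 ship[0->1]=1 prod=4 -> [12 4 2]
Step 3: demand=5,sold=2 ship[1->2]=1 ship[0->1]=1 prod=4 -> [15 4 1]
Step 4: demand=5,sold=1 ship[1->2]=1 ship[0->1]=1 prod=4 -> [18 4 1]
Step 5: demand=5,sold=1 ship[1->2]=1 ship[0->1]=1 prod=4 -> [21 4 1]
Step 6: demand=5,sold=1 ship[1->2]=1 ship[0->1]=1 prod=4 -> [24 4 1]
Step 7: demand=5,sold=1 ship[1->2]=1 ship[0->1]=1 prod=4 -> [27 4 1]
Step 8: demand=5,sold=1 ship[1->2]=1 ship[0->1]=1 prod=4 -> [30 4 1]
Step 9: demand=5,sold=1 ship[1->2]=1 ship[0->1]=1 prod=4 -> [33 4 1]
Step 10: demand=5,sold=1 ship[1->2]=1 ship[0->1]=1 prod=4 -> [36 4 1]
Step 11: demand=5,sold=1 ship[1->2]=1 ship[0->1]=1 prod=4 -> [39 4 1]
Step 12: demand=5,sold=1 ship[1->2]=1 ship[0->1]=1 prod=4 -> [42 4 1]
First stockout at step 3

3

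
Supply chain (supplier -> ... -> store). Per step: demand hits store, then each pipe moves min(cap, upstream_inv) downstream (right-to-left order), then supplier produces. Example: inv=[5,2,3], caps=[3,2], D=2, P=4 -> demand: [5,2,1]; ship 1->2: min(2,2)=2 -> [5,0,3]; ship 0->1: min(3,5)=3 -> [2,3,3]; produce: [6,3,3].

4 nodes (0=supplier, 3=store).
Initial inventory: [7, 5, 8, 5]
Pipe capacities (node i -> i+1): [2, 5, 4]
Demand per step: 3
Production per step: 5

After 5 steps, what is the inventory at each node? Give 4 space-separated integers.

Step 1: demand=3,sold=3 ship[2->3]=4 ship[1->2]=5 ship[0->1]=2 prod=5 -> inv=[10 2 9 6]
Step 2: demand=3,sold=3 ship[2->3]=4 ship[1->2]=2 ship[0->1]=2 prod=5 -> inv=[13 2 7 7]
Step 3: demand=3,sold=3 ship[2->3]=4 ship[1->2]=2 ship[0->1]=2 prod=5 -> inv=[16 2 5 8]
Step 4: demand=3,sold=3 ship[2->3]=4 ship[1->2]=2 ship[0->1]=2 prod=5 -> inv=[19 2 3 9]
Step 5: demand=3,sold=3 ship[2->3]=3 ship[1->2]=2 ship[0->1]=2 prod=5 -> inv=[22 2 2 9]

22 2 2 9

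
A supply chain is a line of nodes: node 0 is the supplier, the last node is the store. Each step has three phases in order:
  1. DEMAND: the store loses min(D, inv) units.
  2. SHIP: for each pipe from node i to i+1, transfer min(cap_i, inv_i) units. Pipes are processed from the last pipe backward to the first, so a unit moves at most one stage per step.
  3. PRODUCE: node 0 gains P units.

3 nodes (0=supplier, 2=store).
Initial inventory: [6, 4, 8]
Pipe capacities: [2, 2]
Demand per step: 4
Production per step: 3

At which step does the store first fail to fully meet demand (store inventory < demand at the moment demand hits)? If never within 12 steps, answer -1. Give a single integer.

Step 1: demand=4,sold=4 ship[1->2]=2 ship[0->1]=2 prod=3 -> [7 4 6]
Step 2: demand=4,sold=4 ship[1->2]=2 ship[0->1]=2 prod=3 -> [8 4 4]
Step 3: demand=4,sold=4 ship[1->2]=2 ship[0->1]=2 prod=3 -> [9 4 2]
Step 4: demand=4,sold=2 ship[1->2]=2 ship[0->1]=2 prod=3 -> [10 4 2]
Step 5: demand=4,sold=2 ship[1->2]=2 ship[0->1]=2 prod=3 -> [11 4 2]
Step 6: demand=4,sold=2 ship[1->2]=2 ship[0->1]=2 prod=3 -> [12 4 2]
Step 7: demand=4,sold=2 ship[1->2]=2 ship[0->1]=2 prod=3 -> [13 4 2]
Step 8: demand=4,sold=2 ship[1->2]=2 ship[0->1]=2 prod=3 -> [14 4 2]
Step 9: demand=4,sold=2 ship[1->2]=2 ship[0->1]=2 prod=3 -> [15 4 2]
Step 10: demand=4,sold=2 ship[1->2]=2 ship[0->1]=2 prod=3 -> [16 4 2]
Step 11: demand=4,sold=2 ship[1->2]=2 ship[0->1]=2 prod=3 -> [17 4 2]
Step 12: demand=4,sold=2 ship[1->2]=2 ship[0->1]=2 prod=3 -> [18 4 2]
First stockout at step 4

4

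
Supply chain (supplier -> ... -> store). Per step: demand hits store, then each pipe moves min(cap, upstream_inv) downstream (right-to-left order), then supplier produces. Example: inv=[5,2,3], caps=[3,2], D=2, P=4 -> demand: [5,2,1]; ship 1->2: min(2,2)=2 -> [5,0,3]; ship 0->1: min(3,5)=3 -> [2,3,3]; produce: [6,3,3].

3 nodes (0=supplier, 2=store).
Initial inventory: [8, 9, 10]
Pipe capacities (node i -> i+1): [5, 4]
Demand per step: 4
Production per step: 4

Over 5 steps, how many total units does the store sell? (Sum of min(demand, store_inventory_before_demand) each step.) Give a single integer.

Answer: 20

Derivation:
Step 1: sold=4 (running total=4) -> [7 10 10]
Step 2: sold=4 (running total=8) -> [6 11 10]
Step 3: sold=4 (running total=12) -> [5 12 10]
Step 4: sold=4 (running total=16) -> [4 13 10]
Step 5: sold=4 (running total=20) -> [4 13 10]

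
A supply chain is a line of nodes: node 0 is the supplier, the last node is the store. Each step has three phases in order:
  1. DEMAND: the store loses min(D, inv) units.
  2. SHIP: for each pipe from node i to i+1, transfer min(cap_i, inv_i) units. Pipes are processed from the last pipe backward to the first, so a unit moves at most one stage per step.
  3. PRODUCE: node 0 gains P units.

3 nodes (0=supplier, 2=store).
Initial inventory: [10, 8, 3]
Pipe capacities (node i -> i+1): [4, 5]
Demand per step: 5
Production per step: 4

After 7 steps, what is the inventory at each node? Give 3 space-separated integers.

Step 1: demand=5,sold=3 ship[1->2]=5 ship[0->1]=4 prod=4 -> inv=[10 7 5]
Step 2: demand=5,sold=5 ship[1->2]=5 ship[0->1]=4 prod=4 -> inv=[10 6 5]
Step 3: demand=5,sold=5 ship[1->2]=5 ship[0->1]=4 prod=4 -> inv=[10 5 5]
Step 4: demand=5,sold=5 ship[1->2]=5 ship[0->1]=4 prod=4 -> inv=[10 4 5]
Step 5: demand=5,sold=5 ship[1->2]=4 ship[0->1]=4 prod=4 -> inv=[10 4 4]
Step 6: demand=5,sold=4 ship[1->2]=4 ship[0->1]=4 prod=4 -> inv=[10 4 4]
Step 7: demand=5,sold=4 ship[1->2]=4 ship[0->1]=4 prod=4 -> inv=[10 4 4]

10 4 4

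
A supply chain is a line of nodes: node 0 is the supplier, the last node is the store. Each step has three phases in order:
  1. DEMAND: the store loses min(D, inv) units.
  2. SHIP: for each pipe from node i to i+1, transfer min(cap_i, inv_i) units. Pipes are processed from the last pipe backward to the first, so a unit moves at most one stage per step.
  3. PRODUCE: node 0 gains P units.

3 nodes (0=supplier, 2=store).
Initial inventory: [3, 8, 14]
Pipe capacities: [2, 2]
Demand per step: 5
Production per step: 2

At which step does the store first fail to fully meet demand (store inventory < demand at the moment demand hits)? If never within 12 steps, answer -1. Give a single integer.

Step 1: demand=5,sold=5 ship[1->2]=2 ship[0->1]=2 prod=2 -> [3 8 11]
Step 2: demand=5,sold=5 ship[1->2]=2 ship[0->1]=2 prod=2 -> [3 8 8]
Step 3: demand=5,sold=5 ship[1->2]=2 ship[0->1]=2 prod=2 -> [3 8 5]
Step 4: demand=5,sold=5 ship[1->2]=2 ship[0->1]=2 prod=2 -> [3 8 2]
Step 5: demand=5,sold=2 ship[1->2]=2 ship[0->1]=2 prod=2 -> [3 8 2]
Step 6: demand=5,sold=2 ship[1->2]=2 ship[0->1]=2 prod=2 -> [3 8 2]
Step 7: demand=5,sold=2 ship[1->2]=2 ship[0->1]=2 prod=2 -> [3 8 2]
Step 8: demand=5,sold=2 ship[1->2]=2 ship[0->1]=2 prod=2 -> [3 8 2]
Step 9: demand=5,sold=2 ship[1->2]=2 ship[0->1]=2 prod=2 -> [3 8 2]
Step 10: demand=5,sold=2 ship[1->2]=2 ship[0->1]=2 prod=2 -> [3 8 2]
Step 11: demand=5,sold=2 ship[1->2]=2 ship[0->1]=2 prod=2 -> [3 8 2]
Step 12: demand=5,sold=2 ship[1->2]=2 ship[0->1]=2 prod=2 -> [3 8 2]
First stockout at step 5

5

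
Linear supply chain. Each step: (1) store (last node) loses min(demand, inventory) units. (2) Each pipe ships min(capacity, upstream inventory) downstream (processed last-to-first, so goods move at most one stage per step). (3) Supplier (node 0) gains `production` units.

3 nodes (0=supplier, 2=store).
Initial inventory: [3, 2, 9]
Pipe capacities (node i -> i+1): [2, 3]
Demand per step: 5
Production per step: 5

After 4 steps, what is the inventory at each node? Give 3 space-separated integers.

Step 1: demand=5,sold=5 ship[1->2]=2 ship[0->1]=2 prod=5 -> inv=[6 2 6]
Step 2: demand=5,sold=5 ship[1->2]=2 ship[0->1]=2 prod=5 -> inv=[9 2 3]
Step 3: demand=5,sold=3 ship[1->2]=2 ship[0->1]=2 prod=5 -> inv=[12 2 2]
Step 4: demand=5,sold=2 ship[1->2]=2 ship[0->1]=2 prod=5 -> inv=[15 2 2]

15 2 2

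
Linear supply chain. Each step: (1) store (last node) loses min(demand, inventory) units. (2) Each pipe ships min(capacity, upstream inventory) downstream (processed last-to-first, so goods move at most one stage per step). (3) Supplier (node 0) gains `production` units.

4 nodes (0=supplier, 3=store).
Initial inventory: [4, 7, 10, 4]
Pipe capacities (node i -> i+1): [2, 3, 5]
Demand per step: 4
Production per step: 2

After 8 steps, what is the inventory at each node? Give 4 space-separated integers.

Step 1: demand=4,sold=4 ship[2->3]=5 ship[1->2]=3 ship[0->1]=2 prod=2 -> inv=[4 6 8 5]
Step 2: demand=4,sold=4 ship[2->3]=5 ship[1->2]=3 ship[0->1]=2 prod=2 -> inv=[4 5 6 6]
Step 3: demand=4,sold=4 ship[2->3]=5 ship[1->2]=3 ship[0->1]=2 prod=2 -> inv=[4 4 4 7]
Step 4: demand=4,sold=4 ship[2->3]=4 ship[1->2]=3 ship[0->1]=2 prod=2 -> inv=[4 3 3 7]
Step 5: demand=4,sold=4 ship[2->3]=3 ship[1->2]=3 ship[0->1]=2 prod=2 -> inv=[4 2 3 6]
Step 6: demand=4,sold=4 ship[2->3]=3 ship[1->2]=2 ship[0->1]=2 prod=2 -> inv=[4 2 2 5]
Step 7: demand=4,sold=4 ship[2->3]=2 ship[1->2]=2 ship[0->1]=2 prod=2 -> inv=[4 2 2 3]
Step 8: demand=4,sold=3 ship[2->3]=2 ship[1->2]=2 ship[0->1]=2 prod=2 -> inv=[4 2 2 2]

4 2 2 2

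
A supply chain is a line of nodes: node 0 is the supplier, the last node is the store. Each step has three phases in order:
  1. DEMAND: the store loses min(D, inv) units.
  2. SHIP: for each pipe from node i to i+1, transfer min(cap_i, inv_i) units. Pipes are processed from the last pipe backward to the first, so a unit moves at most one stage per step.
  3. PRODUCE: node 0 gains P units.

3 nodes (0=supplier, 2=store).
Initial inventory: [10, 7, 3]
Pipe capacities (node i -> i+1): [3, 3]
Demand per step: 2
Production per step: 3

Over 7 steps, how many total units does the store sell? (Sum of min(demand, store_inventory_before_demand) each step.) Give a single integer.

Step 1: sold=2 (running total=2) -> [10 7 4]
Step 2: sold=2 (running total=4) -> [10 7 5]
Step 3: sold=2 (running total=6) -> [10 7 6]
Step 4: sold=2 (running total=8) -> [10 7 7]
Step 5: sold=2 (running total=10) -> [10 7 8]
Step 6: sold=2 (running total=12) -> [10 7 9]
Step 7: sold=2 (running total=14) -> [10 7 10]

Answer: 14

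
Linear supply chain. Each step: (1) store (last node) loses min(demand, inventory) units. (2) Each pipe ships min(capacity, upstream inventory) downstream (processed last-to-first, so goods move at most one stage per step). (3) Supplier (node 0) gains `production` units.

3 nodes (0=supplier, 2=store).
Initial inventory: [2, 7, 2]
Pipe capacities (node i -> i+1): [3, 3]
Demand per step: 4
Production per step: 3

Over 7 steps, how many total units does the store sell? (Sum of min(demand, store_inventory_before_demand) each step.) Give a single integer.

Answer: 20

Derivation:
Step 1: sold=2 (running total=2) -> [3 6 3]
Step 2: sold=3 (running total=5) -> [3 6 3]
Step 3: sold=3 (running total=8) -> [3 6 3]
Step 4: sold=3 (running total=11) -> [3 6 3]
Step 5: sold=3 (running total=14) -> [3 6 3]
Step 6: sold=3 (running total=17) -> [3 6 3]
Step 7: sold=3 (running total=20) -> [3 6 3]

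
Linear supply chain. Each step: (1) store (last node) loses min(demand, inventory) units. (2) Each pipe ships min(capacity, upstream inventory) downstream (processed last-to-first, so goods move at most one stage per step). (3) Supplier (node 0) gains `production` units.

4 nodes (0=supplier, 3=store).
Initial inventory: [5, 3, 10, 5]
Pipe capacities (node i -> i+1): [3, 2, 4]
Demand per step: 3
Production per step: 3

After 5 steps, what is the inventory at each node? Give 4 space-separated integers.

Step 1: demand=3,sold=3 ship[2->3]=4 ship[1->2]=2 ship[0->1]=3 prod=3 -> inv=[5 4 8 6]
Step 2: demand=3,sold=3 ship[2->3]=4 ship[1->2]=2 ship[0->1]=3 prod=3 -> inv=[5 5 6 7]
Step 3: demand=3,sold=3 ship[2->3]=4 ship[1->2]=2 ship[0->1]=3 prod=3 -> inv=[5 6 4 8]
Step 4: demand=3,sold=3 ship[2->3]=4 ship[1->2]=2 ship[0->1]=3 prod=3 -> inv=[5 7 2 9]
Step 5: demand=3,sold=3 ship[2->3]=2 ship[1->2]=2 ship[0->1]=3 prod=3 -> inv=[5 8 2 8]

5 8 2 8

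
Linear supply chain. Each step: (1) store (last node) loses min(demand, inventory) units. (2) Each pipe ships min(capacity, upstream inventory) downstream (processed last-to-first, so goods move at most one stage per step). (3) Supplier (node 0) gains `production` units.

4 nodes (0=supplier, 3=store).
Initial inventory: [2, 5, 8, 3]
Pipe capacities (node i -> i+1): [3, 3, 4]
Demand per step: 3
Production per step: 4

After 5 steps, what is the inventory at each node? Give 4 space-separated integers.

Step 1: demand=3,sold=3 ship[2->3]=4 ship[1->2]=3 ship[0->1]=2 prod=4 -> inv=[4 4 7 4]
Step 2: demand=3,sold=3 ship[2->3]=4 ship[1->2]=3 ship[0->1]=3 prod=4 -> inv=[5 4 6 5]
Step 3: demand=3,sold=3 ship[2->3]=4 ship[1->2]=3 ship[0->1]=3 prod=4 -> inv=[6 4 5 6]
Step 4: demand=3,sold=3 ship[2->3]=4 ship[1->2]=3 ship[0->1]=3 prod=4 -> inv=[7 4 4 7]
Step 5: demand=3,sold=3 ship[2->3]=4 ship[1->2]=3 ship[0->1]=3 prod=4 -> inv=[8 4 3 8]

8 4 3 8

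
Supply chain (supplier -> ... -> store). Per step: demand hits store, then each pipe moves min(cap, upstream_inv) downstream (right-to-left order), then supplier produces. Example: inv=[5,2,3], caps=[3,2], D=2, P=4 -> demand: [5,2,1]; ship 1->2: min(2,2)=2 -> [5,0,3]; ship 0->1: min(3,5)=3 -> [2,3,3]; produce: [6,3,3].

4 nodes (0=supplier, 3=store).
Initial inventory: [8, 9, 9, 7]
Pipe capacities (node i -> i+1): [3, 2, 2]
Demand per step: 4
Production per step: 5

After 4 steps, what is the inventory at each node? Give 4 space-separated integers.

Step 1: demand=4,sold=4 ship[2->3]=2 ship[1->2]=2 ship[0->1]=3 prod=5 -> inv=[10 10 9 5]
Step 2: demand=4,sold=4 ship[2->3]=2 ship[1->2]=2 ship[0->1]=3 prod=5 -> inv=[12 11 9 3]
Step 3: demand=4,sold=3 ship[2->3]=2 ship[1->2]=2 ship[0->1]=3 prod=5 -> inv=[14 12 9 2]
Step 4: demand=4,sold=2 ship[2->3]=2 ship[1->2]=2 ship[0->1]=3 prod=5 -> inv=[16 13 9 2]

16 13 9 2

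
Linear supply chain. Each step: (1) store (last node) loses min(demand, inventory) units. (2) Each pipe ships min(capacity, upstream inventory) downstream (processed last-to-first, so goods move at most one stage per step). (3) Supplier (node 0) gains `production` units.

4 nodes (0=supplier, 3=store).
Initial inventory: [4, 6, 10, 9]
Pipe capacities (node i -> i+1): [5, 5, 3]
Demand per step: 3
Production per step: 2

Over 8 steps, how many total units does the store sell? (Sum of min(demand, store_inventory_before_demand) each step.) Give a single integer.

Step 1: sold=3 (running total=3) -> [2 5 12 9]
Step 2: sold=3 (running total=6) -> [2 2 14 9]
Step 3: sold=3 (running total=9) -> [2 2 13 9]
Step 4: sold=3 (running total=12) -> [2 2 12 9]
Step 5: sold=3 (running total=15) -> [2 2 11 9]
Step 6: sold=3 (running total=18) -> [2 2 10 9]
Step 7: sold=3 (running total=21) -> [2 2 9 9]
Step 8: sold=3 (running total=24) -> [2 2 8 9]

Answer: 24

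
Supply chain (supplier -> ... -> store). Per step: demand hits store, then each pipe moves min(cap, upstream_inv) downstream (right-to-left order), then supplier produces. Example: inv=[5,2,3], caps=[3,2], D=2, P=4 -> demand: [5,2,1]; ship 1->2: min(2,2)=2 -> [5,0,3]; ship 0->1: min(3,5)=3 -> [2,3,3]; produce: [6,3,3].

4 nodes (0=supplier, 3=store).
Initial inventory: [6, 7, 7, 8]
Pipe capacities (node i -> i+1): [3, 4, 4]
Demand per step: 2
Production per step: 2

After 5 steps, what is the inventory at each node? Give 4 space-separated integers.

Step 1: demand=2,sold=2 ship[2->3]=4 ship[1->2]=4 ship[0->1]=3 prod=2 -> inv=[5 6 7 10]
Step 2: demand=2,sold=2 ship[2->3]=4 ship[1->2]=4 ship[0->1]=3 prod=2 -> inv=[4 5 7 12]
Step 3: demand=2,sold=2 ship[2->3]=4 ship[1->2]=4 ship[0->1]=3 prod=2 -> inv=[3 4 7 14]
Step 4: demand=2,sold=2 ship[2->3]=4 ship[1->2]=4 ship[0->1]=3 prod=2 -> inv=[2 3 7 16]
Step 5: demand=2,sold=2 ship[2->3]=4 ship[1->2]=3 ship[0->1]=2 prod=2 -> inv=[2 2 6 18]

2 2 6 18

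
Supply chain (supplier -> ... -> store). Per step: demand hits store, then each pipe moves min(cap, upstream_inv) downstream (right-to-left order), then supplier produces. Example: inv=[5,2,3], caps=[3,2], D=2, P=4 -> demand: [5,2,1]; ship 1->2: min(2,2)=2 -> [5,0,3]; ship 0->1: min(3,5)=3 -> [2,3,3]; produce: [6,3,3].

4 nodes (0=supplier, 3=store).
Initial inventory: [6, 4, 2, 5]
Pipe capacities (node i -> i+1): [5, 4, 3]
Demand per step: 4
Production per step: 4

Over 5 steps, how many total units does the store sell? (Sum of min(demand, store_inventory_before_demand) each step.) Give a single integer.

Answer: 16

Derivation:
Step 1: sold=4 (running total=4) -> [5 5 4 3]
Step 2: sold=3 (running total=7) -> [4 6 5 3]
Step 3: sold=3 (running total=10) -> [4 6 6 3]
Step 4: sold=3 (running total=13) -> [4 6 7 3]
Step 5: sold=3 (running total=16) -> [4 6 8 3]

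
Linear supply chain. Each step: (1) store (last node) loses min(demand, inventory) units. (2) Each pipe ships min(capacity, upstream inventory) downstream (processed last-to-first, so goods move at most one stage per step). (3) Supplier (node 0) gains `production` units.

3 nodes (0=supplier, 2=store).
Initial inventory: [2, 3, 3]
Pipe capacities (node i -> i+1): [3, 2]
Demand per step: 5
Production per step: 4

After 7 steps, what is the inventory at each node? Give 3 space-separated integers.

Step 1: demand=5,sold=3 ship[1->2]=2 ship[0->1]=2 prod=4 -> inv=[4 3 2]
Step 2: demand=5,sold=2 ship[1->2]=2 ship[0->1]=3 prod=4 -> inv=[5 4 2]
Step 3: demand=5,sold=2 ship[1->2]=2 ship[0->1]=3 prod=4 -> inv=[6 5 2]
Step 4: demand=5,sold=2 ship[1->2]=2 ship[0->1]=3 prod=4 -> inv=[7 6 2]
Step 5: demand=5,sold=2 ship[1->2]=2 ship[0->1]=3 prod=4 -> inv=[8 7 2]
Step 6: demand=5,sold=2 ship[1->2]=2 ship[0->1]=3 prod=4 -> inv=[9 8 2]
Step 7: demand=5,sold=2 ship[1->2]=2 ship[0->1]=3 prod=4 -> inv=[10 9 2]

10 9 2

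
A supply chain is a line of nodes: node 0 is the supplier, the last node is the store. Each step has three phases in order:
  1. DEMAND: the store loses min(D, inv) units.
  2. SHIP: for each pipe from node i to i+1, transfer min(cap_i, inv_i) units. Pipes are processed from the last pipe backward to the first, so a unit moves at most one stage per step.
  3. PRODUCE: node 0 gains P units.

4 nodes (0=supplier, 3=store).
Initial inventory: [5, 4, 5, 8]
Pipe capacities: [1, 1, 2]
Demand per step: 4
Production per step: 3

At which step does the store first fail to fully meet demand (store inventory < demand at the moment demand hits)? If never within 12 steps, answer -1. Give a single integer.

Step 1: demand=4,sold=4 ship[2->3]=2 ship[1->2]=1 ship[0->1]=1 prod=3 -> [7 4 4 6]
Step 2: demand=4,sold=4 ship[2->3]=2 ship[1->2]=1 ship[0->1]=1 prod=3 -> [9 4 3 4]
Step 3: demand=4,sold=4 ship[2->3]=2 ship[1->2]=1 ship[0->1]=1 prod=3 -> [11 4 2 2]
Step 4: demand=4,sold=2 ship[2->3]=2 ship[1->2]=1 ship[0->1]=1 prod=3 -> [13 4 1 2]
Step 5: demand=4,sold=2 ship[2->3]=1 ship[1->2]=1 ship[0->1]=1 prod=3 -> [15 4 1 1]
Step 6: demand=4,sold=1 ship[2->3]=1 ship[1->2]=1 ship[0->1]=1 prod=3 -> [17 4 1 1]
Step 7: demand=4,sold=1 ship[2->3]=1 ship[1->2]=1 ship[0->1]=1 prod=3 -> [19 4 1 1]
Step 8: demand=4,sold=1 ship[2->3]=1 ship[1->2]=1 ship[0->1]=1 prod=3 -> [21 4 1 1]
Step 9: demand=4,sold=1 ship[2->3]=1 ship[1->2]=1 ship[0->1]=1 prod=3 -> [23 4 1 1]
Step 10: demand=4,sold=1 ship[2->3]=1 ship[1->2]=1 ship[0->1]=1 prod=3 -> [25 4 1 1]
Step 11: demand=4,sold=1 ship[2->3]=1 ship[1->2]=1 ship[0->1]=1 prod=3 -> [27 4 1 1]
Step 12: demand=4,sold=1 ship[2->3]=1 ship[1->2]=1 ship[0->1]=1 prod=3 -> [29 4 1 1]
First stockout at step 4

4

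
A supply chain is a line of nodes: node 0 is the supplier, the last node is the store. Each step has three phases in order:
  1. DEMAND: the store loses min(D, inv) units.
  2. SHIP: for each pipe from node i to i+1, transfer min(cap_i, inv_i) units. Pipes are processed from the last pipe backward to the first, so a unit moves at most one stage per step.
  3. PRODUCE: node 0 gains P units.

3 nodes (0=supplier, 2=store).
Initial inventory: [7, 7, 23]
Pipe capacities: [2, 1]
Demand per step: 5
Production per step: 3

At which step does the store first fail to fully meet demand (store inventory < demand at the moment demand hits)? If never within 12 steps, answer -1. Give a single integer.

Step 1: demand=5,sold=5 ship[1->2]=1 ship[0->1]=2 prod=3 -> [8 8 19]
Step 2: demand=5,sold=5 ship[1->2]=1 ship[0->1]=2 prod=3 -> [9 9 15]
Step 3: demand=5,sold=5 ship[1->2]=1 ship[0->1]=2 prod=3 -> [10 10 11]
Step 4: demand=5,sold=5 ship[1->2]=1 ship[0->1]=2 prod=3 -> [11 11 7]
Step 5: demand=5,sold=5 ship[1->2]=1 ship[0->1]=2 prod=3 -> [12 12 3]
Step 6: demand=5,sold=3 ship[1->2]=1 ship[0->1]=2 prod=3 -> [13 13 1]
Step 7: demand=5,sold=1 ship[1->2]=1 ship[0->1]=2 prod=3 -> [14 14 1]
Step 8: demand=5,sold=1 ship[1->2]=1 ship[0->1]=2 prod=3 -> [15 15 1]
Step 9: demand=5,sold=1 ship[1->2]=1 ship[0->1]=2 prod=3 -> [16 16 1]
Step 10: demand=5,sold=1 ship[1->2]=1 ship[0->1]=2 prod=3 -> [17 17 1]
Step 11: demand=5,sold=1 ship[1->2]=1 ship[0->1]=2 prod=3 -> [18 18 1]
Step 12: demand=5,sold=1 ship[1->2]=1 ship[0->1]=2 prod=3 -> [19 19 1]
First stockout at step 6

6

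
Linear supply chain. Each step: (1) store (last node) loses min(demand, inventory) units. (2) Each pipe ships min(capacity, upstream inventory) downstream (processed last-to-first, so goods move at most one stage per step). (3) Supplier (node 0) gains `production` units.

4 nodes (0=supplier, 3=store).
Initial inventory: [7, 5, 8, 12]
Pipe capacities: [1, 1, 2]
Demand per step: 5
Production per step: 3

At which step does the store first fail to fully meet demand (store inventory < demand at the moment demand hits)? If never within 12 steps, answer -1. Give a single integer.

Step 1: demand=5,sold=5 ship[2->3]=2 ship[1->2]=1 ship[0->1]=1 prod=3 -> [9 5 7 9]
Step 2: demand=5,sold=5 ship[2->3]=2 ship[1->2]=1 ship[0->1]=1 prod=3 -> [11 5 6 6]
Step 3: demand=5,sold=5 ship[2->3]=2 ship[1->2]=1 ship[0->1]=1 prod=3 -> [13 5 5 3]
Step 4: demand=5,sold=3 ship[2->3]=2 ship[1->2]=1 ship[0->1]=1 prod=3 -> [15 5 4 2]
Step 5: demand=5,sold=2 ship[2->3]=2 ship[1->2]=1 ship[0->1]=1 prod=3 -> [17 5 3 2]
Step 6: demand=5,sold=2 ship[2->3]=2 ship[1->2]=1 ship[0->1]=1 prod=3 -> [19 5 2 2]
Step 7: demand=5,sold=2 ship[2->3]=2 ship[1->2]=1 ship[0->1]=1 prod=3 -> [21 5 1 2]
Step 8: demand=5,sold=2 ship[2->3]=1 ship[1->2]=1 ship[0->1]=1 prod=3 -> [23 5 1 1]
Step 9: demand=5,sold=1 ship[2->3]=1 ship[1->2]=1 ship[0->1]=1 prod=3 -> [25 5 1 1]
Step 10: demand=5,sold=1 ship[2->3]=1 ship[1->2]=1 ship[0->1]=1 prod=3 -> [27 5 1 1]
Step 11: demand=5,sold=1 ship[2->3]=1 ship[1->2]=1 ship[0->1]=1 prod=3 -> [29 5 1 1]
Step 12: demand=5,sold=1 ship[2->3]=1 ship[1->2]=1 ship[0->1]=1 prod=3 -> [31 5 1 1]
First stockout at step 4

4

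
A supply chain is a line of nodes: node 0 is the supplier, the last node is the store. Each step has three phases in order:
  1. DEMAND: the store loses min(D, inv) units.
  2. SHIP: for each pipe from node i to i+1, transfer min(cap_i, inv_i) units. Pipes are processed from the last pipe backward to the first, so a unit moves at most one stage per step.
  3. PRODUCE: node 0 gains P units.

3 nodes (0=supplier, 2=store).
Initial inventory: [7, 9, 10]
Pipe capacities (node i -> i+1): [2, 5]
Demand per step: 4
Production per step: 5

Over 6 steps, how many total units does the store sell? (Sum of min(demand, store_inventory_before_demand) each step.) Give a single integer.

Answer: 24

Derivation:
Step 1: sold=4 (running total=4) -> [10 6 11]
Step 2: sold=4 (running total=8) -> [13 3 12]
Step 3: sold=4 (running total=12) -> [16 2 11]
Step 4: sold=4 (running total=16) -> [19 2 9]
Step 5: sold=4 (running total=20) -> [22 2 7]
Step 6: sold=4 (running total=24) -> [25 2 5]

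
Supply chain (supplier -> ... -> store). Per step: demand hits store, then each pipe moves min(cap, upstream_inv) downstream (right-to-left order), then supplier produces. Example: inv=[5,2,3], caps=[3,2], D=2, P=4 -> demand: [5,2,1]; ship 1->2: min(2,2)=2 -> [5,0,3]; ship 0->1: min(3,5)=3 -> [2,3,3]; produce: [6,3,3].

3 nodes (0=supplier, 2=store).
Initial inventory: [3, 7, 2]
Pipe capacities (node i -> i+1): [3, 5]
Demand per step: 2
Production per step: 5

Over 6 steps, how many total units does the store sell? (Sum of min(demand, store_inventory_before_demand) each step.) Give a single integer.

Answer: 12

Derivation:
Step 1: sold=2 (running total=2) -> [5 5 5]
Step 2: sold=2 (running total=4) -> [7 3 8]
Step 3: sold=2 (running total=6) -> [9 3 9]
Step 4: sold=2 (running total=8) -> [11 3 10]
Step 5: sold=2 (running total=10) -> [13 3 11]
Step 6: sold=2 (running total=12) -> [15 3 12]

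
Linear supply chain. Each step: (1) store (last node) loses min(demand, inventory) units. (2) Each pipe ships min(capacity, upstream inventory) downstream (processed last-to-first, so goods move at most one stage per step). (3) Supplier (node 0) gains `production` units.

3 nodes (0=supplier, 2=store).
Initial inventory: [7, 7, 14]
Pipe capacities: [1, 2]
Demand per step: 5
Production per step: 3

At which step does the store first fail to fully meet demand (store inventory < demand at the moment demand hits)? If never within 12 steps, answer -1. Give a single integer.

Step 1: demand=5,sold=5 ship[1->2]=2 ship[0->1]=1 prod=3 -> [9 6 11]
Step 2: demand=5,sold=5 ship[1->2]=2 ship[0->1]=1 prod=3 -> [11 5 8]
Step 3: demand=5,sold=5 ship[1->2]=2 ship[0->1]=1 prod=3 -> [13 4 5]
Step 4: demand=5,sold=5 ship[1->2]=2 ship[0->1]=1 prod=3 -> [15 3 2]
Step 5: demand=5,sold=2 ship[1->2]=2 ship[0->1]=1 prod=3 -> [17 2 2]
Step 6: demand=5,sold=2 ship[1->2]=2 ship[0->1]=1 prod=3 -> [19 1 2]
Step 7: demand=5,sold=2 ship[1->2]=1 ship[0->1]=1 prod=3 -> [21 1 1]
Step 8: demand=5,sold=1 ship[1->2]=1 ship[0->1]=1 prod=3 -> [23 1 1]
Step 9: demand=5,sold=1 ship[1->2]=1 ship[0->1]=1 prod=3 -> [25 1 1]
Step 10: demand=5,sold=1 ship[1->2]=1 ship[0->1]=1 prod=3 -> [27 1 1]
Step 11: demand=5,sold=1 ship[1->2]=1 ship[0->1]=1 prod=3 -> [29 1 1]
Step 12: demand=5,sold=1 ship[1->2]=1 ship[0->1]=1 prod=3 -> [31 1 1]
First stockout at step 5

5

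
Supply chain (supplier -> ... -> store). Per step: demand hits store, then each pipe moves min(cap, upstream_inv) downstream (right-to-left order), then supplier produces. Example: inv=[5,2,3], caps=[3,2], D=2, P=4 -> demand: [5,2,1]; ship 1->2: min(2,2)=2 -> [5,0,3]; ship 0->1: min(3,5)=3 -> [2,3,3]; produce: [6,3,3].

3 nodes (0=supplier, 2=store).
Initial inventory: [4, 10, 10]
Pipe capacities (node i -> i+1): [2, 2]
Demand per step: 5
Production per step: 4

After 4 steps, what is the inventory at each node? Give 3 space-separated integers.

Step 1: demand=5,sold=5 ship[1->2]=2 ship[0->1]=2 prod=4 -> inv=[6 10 7]
Step 2: demand=5,sold=5 ship[1->2]=2 ship[0->1]=2 prod=4 -> inv=[8 10 4]
Step 3: demand=5,sold=4 ship[1->2]=2 ship[0->1]=2 prod=4 -> inv=[10 10 2]
Step 4: demand=5,sold=2 ship[1->2]=2 ship[0->1]=2 prod=4 -> inv=[12 10 2]

12 10 2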